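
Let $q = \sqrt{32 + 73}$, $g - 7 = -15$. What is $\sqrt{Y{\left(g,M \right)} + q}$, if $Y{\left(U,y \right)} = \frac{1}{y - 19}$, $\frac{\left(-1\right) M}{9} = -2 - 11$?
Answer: $\frac{\sqrt{2 + 196 \sqrt{105}}}{14} \approx 3.2027$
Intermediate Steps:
$M = 117$ ($M = - 9 \left(-2 - 11\right) = \left(-9\right) \left(-13\right) = 117$)
$g = -8$ ($g = 7 - 15 = -8$)
$Y{\left(U,y \right)} = \frac{1}{-19 + y}$
$q = \sqrt{105} \approx 10.247$
$\sqrt{Y{\left(g,M \right)} + q} = \sqrt{\frac{1}{-19 + 117} + \sqrt{105}} = \sqrt{\frac{1}{98} + \sqrt{105}}$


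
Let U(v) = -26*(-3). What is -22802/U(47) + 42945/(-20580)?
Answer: -173119/588 ≈ -294.42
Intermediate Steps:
U(v) = 78
-22802/U(47) + 42945/(-20580) = -22802/78 + 42945/(-20580) = -22802*1/78 + 42945*(-1/20580) = -877/3 - 409/196 = -173119/588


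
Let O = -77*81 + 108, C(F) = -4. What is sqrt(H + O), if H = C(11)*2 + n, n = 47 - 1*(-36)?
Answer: I*sqrt(6054) ≈ 77.807*I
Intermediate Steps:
n = 83 (n = 47 + 36 = 83)
H = 75 (H = -4*2 + 83 = -8 + 83 = 75)
O = -6129 (O = -6237 + 108 = -6129)
sqrt(H + O) = sqrt(75 - 6129) = sqrt(-6054) = I*sqrt(6054)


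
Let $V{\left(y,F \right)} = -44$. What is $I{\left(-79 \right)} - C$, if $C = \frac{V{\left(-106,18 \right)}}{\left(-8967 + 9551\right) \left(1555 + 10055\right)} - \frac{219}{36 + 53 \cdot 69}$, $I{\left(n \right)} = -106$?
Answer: $- \frac{221057846239}{2086618860} \approx -105.94$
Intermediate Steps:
$C = - \frac{123752921}{2086618860}$ ($C = - \frac{44}{\left(-8967 + 9551\right) \left(1555 + 10055\right)} - \frac{219}{36 + 53 \cdot 69} = - \frac{44}{584 \cdot 11610} - \frac{219}{36 + 3657} = - \frac{44}{6780240} - \frac{219}{3693} = \left(-44\right) \frac{1}{6780240} - \frac{73}{1231} = - \frac{11}{1695060} - \frac{73}{1231} = - \frac{123752921}{2086618860} \approx -0.059308$)
$I{\left(-79 \right)} - C = -106 - - \frac{123752921}{2086618860} = -106 + \frac{123752921}{2086618860} = - \frac{221057846239}{2086618860}$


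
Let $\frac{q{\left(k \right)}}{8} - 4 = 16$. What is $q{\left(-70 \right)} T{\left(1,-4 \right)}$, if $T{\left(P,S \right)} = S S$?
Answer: $2560$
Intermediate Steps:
$T{\left(P,S \right)} = S^{2}$
$q{\left(k \right)} = 160$ ($q{\left(k \right)} = 32 + 8 \cdot 16 = 32 + 128 = 160$)
$q{\left(-70 \right)} T{\left(1,-4 \right)} = 160 \left(-4\right)^{2} = 160 \cdot 16 = 2560$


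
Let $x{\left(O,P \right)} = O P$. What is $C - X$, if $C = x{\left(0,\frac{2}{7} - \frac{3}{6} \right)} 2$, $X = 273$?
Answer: $-273$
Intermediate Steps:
$C = 0$ ($C = 0 \left(\frac{2}{7} - \frac{3}{6}\right) 2 = 0 \left(2 \cdot \frac{1}{7} - \frac{1}{2}\right) 2 = 0 \left(\frac{2}{7} - \frac{1}{2}\right) 2 = 0 \left(- \frac{3}{14}\right) 2 = 0 \cdot 2 = 0$)
$C - X = 0 - 273 = -273$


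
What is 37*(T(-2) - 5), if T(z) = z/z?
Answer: -148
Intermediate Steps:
T(z) = 1
37*(T(-2) - 5) = 37*(1 - 5) = 37*(-4) = -148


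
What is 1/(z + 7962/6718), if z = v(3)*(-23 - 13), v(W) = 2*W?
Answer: -3359/721563 ≈ -0.0046552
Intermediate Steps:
z = -216 (z = (2*3)*(-23 - 13) = 6*(-36) = -216)
1/(z + 7962/6718) = 1/(-216 + 7962/6718) = 1/(-216 + 7962*(1/6718)) = 1/(-216 + 3981/3359) = 1/(-721563/3359) = -3359/721563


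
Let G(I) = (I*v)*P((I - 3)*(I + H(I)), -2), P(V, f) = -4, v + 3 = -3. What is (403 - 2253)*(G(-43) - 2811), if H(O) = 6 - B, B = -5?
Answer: 7109550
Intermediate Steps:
v = -6 (v = -3 - 3 = -6)
H(O) = 11 (H(O) = 6 - 1*(-5) = 6 + 5 = 11)
G(I) = 24*I (G(I) = (I*(-6))*(-4) = -6*I*(-4) = 24*I)
(403 - 2253)*(G(-43) - 2811) = (403 - 2253)*(24*(-43) - 2811) = -1850*(-1032 - 2811) = -1850*(-3843) = 7109550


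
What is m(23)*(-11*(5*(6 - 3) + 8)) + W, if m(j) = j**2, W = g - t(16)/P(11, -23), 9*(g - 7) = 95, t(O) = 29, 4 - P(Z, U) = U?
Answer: -3613154/27 ≈ -1.3382e+5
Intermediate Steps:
P(Z, U) = 4 - U
g = 158/9 (g = 7 + (1/9)*95 = 7 + 95/9 = 158/9 ≈ 17.556)
W = 445/27 (W = 158/9 - 29/(4 - 1*(-23)) = 158/9 - 29/(4 + 23) = 158/9 - 29/27 = 445/27 ≈ 16.481)
m(23)*(-11*(5*(6 - 3) + 8)) + W = 23**2*(-11*(5*(6 - 3) + 8)) + 445/27 = 529*(-11*(5*3 + 8)) + 445/27 = 529*(-11*(15 + 8)) + 445/27 = 529*(-11*23) + 445/27 = 529*(-253) + 445/27 = -133837 + 445/27 = -3613154/27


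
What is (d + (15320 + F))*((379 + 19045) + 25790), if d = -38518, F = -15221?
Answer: -1737076666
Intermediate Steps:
(d + (15320 + F))*((379 + 19045) + 25790) = (-38518 + (15320 - 15221))*((379 + 19045) + 25790) = (-38518 + 99)*(19424 + 25790) = -38419*45214 = -1737076666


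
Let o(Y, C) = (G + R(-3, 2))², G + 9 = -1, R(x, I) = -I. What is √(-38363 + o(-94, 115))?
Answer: I*√38219 ≈ 195.5*I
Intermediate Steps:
G = -10 (G = -9 - 1 = -10)
o(Y, C) = 144 (o(Y, C) = (-10 - 1*2)² = (-10 - 2)² = (-12)² = 144)
√(-38363 + o(-94, 115)) = √(-38363 + 144) = √(-38219) = I*√38219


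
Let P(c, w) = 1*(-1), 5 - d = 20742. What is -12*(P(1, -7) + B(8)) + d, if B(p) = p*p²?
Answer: -26869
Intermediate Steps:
d = -20737 (d = 5 - 1*20742 = 5 - 20742 = -20737)
B(p) = p³
P(c, w) = -1
-12*(P(1, -7) + B(8)) + d = -12*(-1 + 8³) - 20737 = -12*(-1 + 512) - 20737 = -12*511 - 20737 = -6132 - 20737 = -26869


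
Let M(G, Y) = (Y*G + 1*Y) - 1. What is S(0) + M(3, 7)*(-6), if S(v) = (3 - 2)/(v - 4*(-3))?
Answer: -1943/12 ≈ -161.92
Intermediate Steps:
S(v) = 1/(12 + v) (S(v) = 1/(v + 12) = 1/(12 + v))
M(G, Y) = -1 + Y + G*Y (M(G, Y) = (G*Y + Y) - 1 = (Y + G*Y) - 1 = -1 + Y + G*Y)
S(0) + M(3, 7)*(-6) = 1/(12 + 0) + (-1 + 7 + 3*7)*(-6) = 1/12 + (-1 + 7 + 21)*(-6) = 1/12 + 27*(-6) = 1/12 - 162 = -1943/12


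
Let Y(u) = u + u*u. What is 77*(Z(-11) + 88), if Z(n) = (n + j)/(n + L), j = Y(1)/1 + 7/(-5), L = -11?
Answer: 34062/5 ≈ 6812.4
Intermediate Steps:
Y(u) = u + u²
j = ⅗ (j = (1*(1 + 1))/1 + 7/(-5) = (1*2)*1 + 7*(-⅕) = 2*1 - 7/5 = 2 - 7/5 = ⅗ ≈ 0.60000)
Z(n) = (⅗ + n)/(-11 + n) (Z(n) = (n + ⅗)/(n - 11) = (⅗ + n)/(-11 + n))
77*(Z(-11) + 88) = 77*((⅗ - 11)/(-11 - 11) + 88) = 77*(-52/5/(-22) + 88) = 77*(-1/22*(-52/5) + 88) = 77*(26/55 + 88) = 77*(4866/55) = 34062/5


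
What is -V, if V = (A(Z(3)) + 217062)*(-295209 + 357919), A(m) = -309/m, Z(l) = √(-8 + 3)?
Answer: -13611958020 - 3875478*I*√5 ≈ -1.3612e+10 - 8.6658e+6*I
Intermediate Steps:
Z(l) = I*√5 (Z(l) = √(-5) = I*√5)
V = 13611958020 + 3875478*I*√5 (V = (-309*(-I*√5/5) + 217062)*(-295209 + 357919) = (-(-309)*I*√5/5 + 217062)*62710 = (309*I*√5/5 + 217062)*62710 = (217062 + 309*I*√5/5)*62710 = 13611958020 + 3875478*I*√5 ≈ 1.3612e+10 + 8.6658e+6*I)
-V = -(13611958020 + 3875478*I*√5) = -13611958020 - 3875478*I*√5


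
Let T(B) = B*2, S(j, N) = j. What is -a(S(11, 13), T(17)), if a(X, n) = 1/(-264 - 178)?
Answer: 1/442 ≈ 0.0022624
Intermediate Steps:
T(B) = 2*B
a(X, n) = -1/442 (a(X, n) = 1/(-442) = -1/442)
-a(S(11, 13), T(17)) = -1*(-1/442) = 1/442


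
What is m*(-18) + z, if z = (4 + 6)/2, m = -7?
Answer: 131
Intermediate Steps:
z = 5 (z = (1/2)*10 = 5)
m*(-18) + z = -7*(-18) + 5 = 126 + 5 = 131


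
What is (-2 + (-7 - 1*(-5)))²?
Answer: 16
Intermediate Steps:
(-2 + (-7 - 1*(-5)))² = (-2 + (-7 + 5))² = (-2 - 2)² = (-4)² = 16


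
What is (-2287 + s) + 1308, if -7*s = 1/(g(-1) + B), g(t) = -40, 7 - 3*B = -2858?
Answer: -6270496/6405 ≈ -979.00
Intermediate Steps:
B = 955 (B = 7/3 - ⅓*(-2858) = 7/3 + 2858/3 = 955)
s = -1/6405 (s = -1/(7*(-40 + 955)) = -⅐/915 = -⅐*1/915 = -1/6405 ≈ -0.00015613)
(-2287 + s) + 1308 = (-2287 - 1/6405) + 1308 = -14648236/6405 + 1308 = -6270496/6405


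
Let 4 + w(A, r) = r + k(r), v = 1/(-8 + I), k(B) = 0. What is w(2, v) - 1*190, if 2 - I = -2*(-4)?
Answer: -2717/14 ≈ -194.07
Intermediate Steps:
I = -6 (I = 2 - (-2)*(-4) = 2 - 1*8 = 2 - 8 = -6)
v = -1/14 (v = 1/(-8 - 6) = 1/(-14) = -1/14 ≈ -0.071429)
w(A, r) = -4 + r (w(A, r) = -4 + (r + 0) = -4 + r)
w(2, v) - 1*190 = (-4 - 1/14) - 1*190 = -57/14 - 190 = -2717/14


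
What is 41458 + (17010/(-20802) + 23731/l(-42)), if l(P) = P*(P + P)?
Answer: 507168951305/12231576 ≈ 41464.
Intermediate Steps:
l(P) = 2*P**2 (l(P) = P*(2*P) = 2*P**2)
41458 + (17010/(-20802) + 23731/l(-42)) = 41458 + (17010/(-20802) + 23731/((2*(-42)**2))) = 41458 + (17010*(-1/20802) + 23731/((2*1764))) = 41458 + (-2835/3467 + 23731/3528) = 41458 + 72273497/12231576 = 507168951305/12231576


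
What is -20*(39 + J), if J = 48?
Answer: -1740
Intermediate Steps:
-20*(39 + J) = -20*(39 + 48) = -20*87 = -1740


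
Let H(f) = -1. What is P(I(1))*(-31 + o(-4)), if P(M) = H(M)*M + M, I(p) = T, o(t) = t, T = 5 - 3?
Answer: 0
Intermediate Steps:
T = 2
I(p) = 2
P(M) = 0 (P(M) = -M + M = 0)
P(I(1))*(-31 + o(-4)) = 0*(-31 - 4) = 0*(-35) = 0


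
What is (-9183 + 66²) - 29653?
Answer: -34480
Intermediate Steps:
(-9183 + 66²) - 29653 = (-9183 + 4356) - 29653 = -4827 - 29653 = -34480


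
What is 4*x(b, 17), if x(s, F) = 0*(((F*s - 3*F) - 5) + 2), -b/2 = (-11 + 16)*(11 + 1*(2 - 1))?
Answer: 0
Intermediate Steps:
b = -120 (b = -2*(-11 + 16)*(11 + 1*(2 - 1)) = -10*(11 + 1*1) = -10*(11 + 1) = -10*12 = -2*60 = -120)
x(s, F) = 0 (x(s, F) = 0*(((-3*F + F*s) - 5) + 2) = 0*((-5 - 3*F + F*s) + 2) = 0*(-3 - 3*F + F*s) = 0)
4*x(b, 17) = 4*0 = 0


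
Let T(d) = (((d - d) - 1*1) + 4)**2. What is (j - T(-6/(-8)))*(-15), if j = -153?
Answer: 2430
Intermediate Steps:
T(d) = 9 (T(d) = ((0 - 1) + 4)**2 = (-1 + 4)**2 = 3**2 = 9)
(j - T(-6/(-8)))*(-15) = (-153 - 1*9)*(-15) = (-153 - 9)*(-15) = -162*(-15) = 2430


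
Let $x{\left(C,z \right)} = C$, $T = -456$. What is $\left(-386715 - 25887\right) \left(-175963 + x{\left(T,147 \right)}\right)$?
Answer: $72790832238$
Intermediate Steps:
$\left(-386715 - 25887\right) \left(-175963 + x{\left(T,147 \right)}\right) = \left(-386715 - 25887\right) \left(-175963 - 456\right) = \left(-412602\right) \left(-176419\right) = 72790832238$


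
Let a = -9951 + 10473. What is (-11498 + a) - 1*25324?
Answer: -36300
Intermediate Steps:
a = 522
(-11498 + a) - 1*25324 = (-11498 + 522) - 1*25324 = -10976 - 25324 = -36300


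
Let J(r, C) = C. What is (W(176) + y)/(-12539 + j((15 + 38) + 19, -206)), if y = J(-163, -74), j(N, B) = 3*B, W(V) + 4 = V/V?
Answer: 77/13157 ≈ 0.0058524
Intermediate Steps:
W(V) = -3 (W(V) = -4 + V/V = -4 + 1 = -3)
y = -74
(W(176) + y)/(-12539 + j((15 + 38) + 19, -206)) = (-3 - 74)/(-12539 + 3*(-206)) = -77/(-12539 - 618) = -77/(-13157) = -77*(-1/13157) = 77/13157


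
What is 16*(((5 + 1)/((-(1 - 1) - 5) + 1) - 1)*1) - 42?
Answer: -82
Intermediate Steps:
16*(((5 + 1)/((-(1 - 1) - 5) + 1) - 1)*1) - 42 = 16*((6/((-1*0 - 5) + 1) - 1)*1) - 42 = 16*((6/((0 - 5) + 1) - 1)*1) - 42 = 16*((6/(-5 + 1) - 1)*1) - 42 = 16*((6/(-4) - 1)*1) - 42 = 16*((6*(-¼) - 1)*1) - 42 = 16*((-3/2 - 1)*1) - 42 = 16*(-5/2*1) - 42 = 16*(-5/2) - 42 = -40 - 42 = -82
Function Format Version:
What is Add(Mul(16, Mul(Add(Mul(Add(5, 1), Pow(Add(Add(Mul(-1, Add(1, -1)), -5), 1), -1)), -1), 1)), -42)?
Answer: -82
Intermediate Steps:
Add(Mul(16, Mul(Add(Mul(Add(5, 1), Pow(Add(Add(Mul(-1, Add(1, -1)), -5), 1), -1)), -1), 1)), -42) = Add(Mul(16, Mul(Add(Mul(6, Pow(Add(Add(Mul(-1, 0), -5), 1), -1)), -1), 1)), -42) = Add(Mul(16, Mul(Add(Mul(6, Pow(Add(Add(0, -5), 1), -1)), -1), 1)), -42) = Add(Mul(16, Mul(Add(Mul(6, Pow(Add(-5, 1), -1)), -1), 1)), -42) = Add(Mul(16, Mul(Add(Mul(6, Pow(-4, -1)), -1), 1)), -42) = Add(Mul(16, Mul(Add(Mul(6, Rational(-1, 4)), -1), 1)), -42) = Add(Mul(16, Mul(Add(Rational(-3, 2), -1), 1)), -42) = Add(Mul(16, Mul(Rational(-5, 2), 1)), -42) = Add(Mul(16, Rational(-5, 2)), -42) = Add(-40, -42) = -82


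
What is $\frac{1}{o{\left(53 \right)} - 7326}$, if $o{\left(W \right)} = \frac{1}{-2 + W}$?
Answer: $- \frac{51}{373625} \approx -0.0001365$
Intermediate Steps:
$\frac{1}{o{\left(53 \right)} - 7326} = \frac{1}{\frac{1}{-2 + 53} - 7326} = \frac{1}{\frac{1}{51} - 7326} = \frac{1}{- \frac{373625}{51}} = - \frac{51}{373625}$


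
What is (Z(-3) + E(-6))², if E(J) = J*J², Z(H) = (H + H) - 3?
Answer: 50625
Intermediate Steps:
Z(H) = -3 + 2*H (Z(H) = 2*H - 3 = -3 + 2*H)
E(J) = J³
(Z(-3) + E(-6))² = ((-3 + 2*(-3)) + (-6)³)² = ((-3 - 6) - 216)² = (-9 - 216)² = (-225)² = 50625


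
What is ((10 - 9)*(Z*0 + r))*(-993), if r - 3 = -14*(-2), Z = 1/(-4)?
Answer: -30783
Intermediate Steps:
Z = -¼ (Z = 1*(-¼) = -¼ ≈ -0.25000)
r = 31 (r = 3 - 14*(-2) = 3 + 28 = 31)
((10 - 9)*(Z*0 + r))*(-993) = ((10 - 9)*(-¼*0 + 31))*(-993) = (1*(0 + 31))*(-993) = (1*31)*(-993) = 31*(-993) = -30783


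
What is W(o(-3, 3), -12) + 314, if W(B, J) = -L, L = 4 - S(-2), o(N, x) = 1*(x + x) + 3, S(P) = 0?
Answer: 310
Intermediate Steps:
o(N, x) = 3 + 2*x (o(N, x) = 1*(2*x) + 3 = 2*x + 3 = 3 + 2*x)
L = 4 (L = 4 - 1*0 = 4 + 0 = 4)
W(B, J) = -4 (W(B, J) = -1*4 = -4)
W(o(-3, 3), -12) + 314 = -4 + 314 = 310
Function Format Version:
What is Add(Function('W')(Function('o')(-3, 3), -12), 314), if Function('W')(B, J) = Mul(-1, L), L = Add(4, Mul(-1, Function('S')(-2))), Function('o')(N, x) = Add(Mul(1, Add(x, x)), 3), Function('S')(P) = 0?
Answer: 310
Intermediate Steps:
Function('o')(N, x) = Add(3, Mul(2, x)) (Function('o')(N, x) = Add(Mul(1, Mul(2, x)), 3) = Add(Mul(2, x), 3) = Add(3, Mul(2, x)))
L = 4 (L = Add(4, Mul(-1, 0)) = Add(4, 0) = 4)
Function('W')(B, J) = -4 (Function('W')(B, J) = Mul(-1, 4) = -4)
Add(Function('W')(Function('o')(-3, 3), -12), 314) = Add(-4, 314) = 310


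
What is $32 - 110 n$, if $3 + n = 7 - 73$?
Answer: $7622$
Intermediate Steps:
$n = -69$ ($n = -3 + \left(7 - 73\right) = -3 - 66 = -69$)
$32 - 110 n = 32 - -7590 = 32 + 7590 = 7622$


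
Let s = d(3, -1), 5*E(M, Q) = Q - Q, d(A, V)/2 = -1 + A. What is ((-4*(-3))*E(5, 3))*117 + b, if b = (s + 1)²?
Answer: 25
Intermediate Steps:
d(A, V) = -2 + 2*A (d(A, V) = 2*(-1 + A) = -2 + 2*A)
E(M, Q) = 0 (E(M, Q) = (Q - Q)/5 = (⅕)*0 = 0)
s = 4 (s = -2 + 2*3 = -2 + 6 = 4)
b = 25 (b = (4 + 1)² = 5² = 25)
((-4*(-3))*E(5, 3))*117 + b = (-4*(-3)*0)*117 + 25 = (12*0)*117 + 25 = 0*117 + 25 = 0 + 25 = 25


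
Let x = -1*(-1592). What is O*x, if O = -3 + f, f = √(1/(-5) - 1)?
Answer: -4776 + 1592*I*√30/5 ≈ -4776.0 + 1743.9*I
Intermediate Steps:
x = 1592
f = I*√30/5 (f = √(-⅕ - 1) = √(-6/5) = I*√30/5 ≈ 1.0954*I)
O = -3 + I*√30/5 ≈ -3.0 + 1.0954*I
O*x = (-3 + I*√30/5)*1592 = -4776 + 1592*I*√30/5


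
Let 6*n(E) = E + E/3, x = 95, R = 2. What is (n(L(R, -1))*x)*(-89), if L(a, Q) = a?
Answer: -33820/9 ≈ -3757.8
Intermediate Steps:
n(E) = 2*E/9 (n(E) = (E + E/3)/6 = (4*E/3)/6 = 2*E/9)
(n(L(R, -1))*x)*(-89) = (((2/9)*2)*95)*(-89) = ((4/9)*95)*(-89) = (380/9)*(-89) = -33820/9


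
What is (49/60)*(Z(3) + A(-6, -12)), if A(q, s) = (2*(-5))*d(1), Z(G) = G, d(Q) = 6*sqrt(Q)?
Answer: -931/20 ≈ -46.550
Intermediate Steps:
A(q, s) = -60 (A(q, s) = (2*(-5))*(6*sqrt(1)) = -60)
(49/60)*(Z(3) + A(-6, -12)) = (49/60)*(3 - 60) = (49*(1/60))*(-57) = (49/60)*(-57) = -931/20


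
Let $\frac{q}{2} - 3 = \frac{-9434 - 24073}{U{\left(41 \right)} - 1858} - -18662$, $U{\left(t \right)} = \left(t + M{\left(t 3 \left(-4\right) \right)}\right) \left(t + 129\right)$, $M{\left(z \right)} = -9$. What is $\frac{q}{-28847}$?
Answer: $- \frac{7424947}{5740553} \approx -1.2934$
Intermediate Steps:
$U{\left(t \right)} = \left(-9 + t\right) \left(129 + t\right)$ ($U{\left(t \right)} = \left(t - 9\right) \left(t + 129\right) = \left(-9 + t\right) \left(129 + t\right)$)
$q = \frac{7424947}{199}$ ($q = 6 + 2 \left(\frac{-9434 - 24073}{\left(-1161 + 41^{2} + 120 \cdot 41\right) - 1858} - -18662\right) = 6 + 2 \left(- \frac{33507}{\left(-1161 + 1681 + 4920\right) - 1858} + 18662\right) = 6 + 2 \left(- \frac{33507}{5440 - 1858} + 18662\right) = 6 + 2 \left(- \frac{33507}{3582} + 18662\right) = 6 + 2 \left(\left(-33507\right) \frac{1}{3582} + 18662\right) = 6 + 2 \left(- \frac{3723}{398} + 18662\right) = 6 + 2 \cdot \frac{7423753}{398} = 6 + \frac{7423753}{199} = \frac{7424947}{199} \approx 37311.0$)
$\frac{q}{-28847} = \frac{7424947}{199 \left(-28847\right)} = \frac{7424947}{199} \left(- \frac{1}{28847}\right) = - \frac{7424947}{5740553}$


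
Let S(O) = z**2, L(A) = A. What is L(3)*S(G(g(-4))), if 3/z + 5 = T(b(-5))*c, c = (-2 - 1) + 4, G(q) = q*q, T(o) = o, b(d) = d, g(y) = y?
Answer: 27/100 ≈ 0.27000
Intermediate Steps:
G(q) = q**2
c = 1 (c = -3 + 4 = 1)
z = -3/10 (z = 3/(-5 - 5*1) = 3/(-5 - 5) = 3/(-10) = 3*(-1/10) = -3/10 ≈ -0.30000)
S(O) = 9/100 (S(O) = (-3/10)**2 = 9/100)
L(3)*S(G(g(-4))) = 3*(9/100) = 27/100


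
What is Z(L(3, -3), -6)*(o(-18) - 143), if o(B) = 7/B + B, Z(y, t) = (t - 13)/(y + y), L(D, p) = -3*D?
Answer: -55195/324 ≈ -170.35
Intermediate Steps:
Z(y, t) = (-13 + t)/(2*y) (Z(y, t) = (-13 + t)/((2*y)) = (-13 + t)*(1/(2*y)) = (-13 + t)/(2*y))
o(B) = B + 7/B
Z(L(3, -3), -6)*(o(-18) - 143) = ((-13 - 6)/(2*((-3*3))))*((-18 + 7/(-18)) - 143) = ((1/2)*(-19)/(-9))*((-18 + 7*(-1/18)) - 143) = ((1/2)*(-1/9)*(-19))*((-18 - 7/18) - 143) = 19*(-331/18 - 143)/18 = (19/18)*(-2905/18) = -55195/324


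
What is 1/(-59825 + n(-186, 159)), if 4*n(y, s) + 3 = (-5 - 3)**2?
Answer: -4/239239 ≈ -1.6720e-5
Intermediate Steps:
n(y, s) = 61/4 (n(y, s) = -3/4 + (-5 - 3)**2/4 = -3/4 + (1/4)*(-8)**2 = -3/4 + (1/4)*64 = -3/4 + 16 = 61/4)
1/(-59825 + n(-186, 159)) = 1/(-59825 + 61/4) = 1/(-239239/4) = -4/239239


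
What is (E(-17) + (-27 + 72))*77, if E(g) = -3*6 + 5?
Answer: 2464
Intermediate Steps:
E(g) = -13 (E(g) = -18 + 5 = -13)
(E(-17) + (-27 + 72))*77 = (-13 + (-27 + 72))*77 = (-13 + 45)*77 = 32*77 = 2464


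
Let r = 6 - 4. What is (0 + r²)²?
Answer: 16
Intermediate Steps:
r = 2
(0 + r²)² = (0 + 2²)² = (0 + 4)² = 4² = 16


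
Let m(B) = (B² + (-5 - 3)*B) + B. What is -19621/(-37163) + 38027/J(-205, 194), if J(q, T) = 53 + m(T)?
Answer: 303721136/192881279 ≈ 1.5747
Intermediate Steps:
m(B) = B² - 7*B (m(B) = (B² - 8*B) + B = B² - 7*B)
J(q, T) = 53 + T*(-7 + T)
-19621/(-37163) + 38027/J(-205, 194) = -19621/(-37163) + 38027/(53 + 194*(-7 + 194)) = -19621*(-1/37163) + 38027/(53 + 194*187) = 2803/5309 + 38027/(53 + 36278) = 2803/5309 + 38027/36331 = 303721136/192881279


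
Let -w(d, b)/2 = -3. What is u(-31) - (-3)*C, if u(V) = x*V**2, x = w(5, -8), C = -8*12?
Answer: 5478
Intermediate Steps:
C = -96
w(d, b) = 6 (w(d, b) = -2*(-3) = 6)
x = 6
u(V) = 6*V**2
u(-31) - (-3)*C = 6*(-31)**2 - (-3)*(-96) = 6*961 - 1*288 = 5766 - 288 = 5478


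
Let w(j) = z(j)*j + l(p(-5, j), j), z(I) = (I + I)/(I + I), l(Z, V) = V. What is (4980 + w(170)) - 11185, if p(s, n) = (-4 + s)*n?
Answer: -5865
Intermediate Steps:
p(s, n) = n*(-4 + s)
z(I) = 1 (z(I) = (2*I)/((2*I)) = (2*I)*(1/(2*I)) = 1)
w(j) = 2*j (w(j) = 1*j + j = j + j = 2*j)
(4980 + w(170)) - 11185 = (4980 + 2*170) - 11185 = (4980 + 340) - 11185 = 5320 - 11185 = -5865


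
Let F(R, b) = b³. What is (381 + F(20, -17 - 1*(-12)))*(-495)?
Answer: -126720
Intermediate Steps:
(381 + F(20, -17 - 1*(-12)))*(-495) = (381 + (-17 - 1*(-12))³)*(-495) = (381 + (-17 + 12)³)*(-495) = (381 + (-5)³)*(-495) = (381 - 125)*(-495) = 256*(-495) = -126720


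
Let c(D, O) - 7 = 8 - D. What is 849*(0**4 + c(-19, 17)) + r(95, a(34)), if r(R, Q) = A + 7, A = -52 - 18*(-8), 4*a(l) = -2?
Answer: 28965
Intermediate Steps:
c(D, O) = 15 - D (c(D, O) = 7 + (8 - D) = 15 - D)
a(l) = -1/2 (a(l) = (1/4)*(-2) = -1/2)
A = 92 (A = -52 - 1*(-144) = -52 + 144 = 92)
r(R, Q) = 99 (r(R, Q) = 92 + 7 = 99)
849*(0**4 + c(-19, 17)) + r(95, a(34)) = 849*(0**4 + (15 - 1*(-19))) + 99 = 849*(0 + (15 + 19)) + 99 = 849*(0 + 34) + 99 = 849*34 + 99 = 28866 + 99 = 28965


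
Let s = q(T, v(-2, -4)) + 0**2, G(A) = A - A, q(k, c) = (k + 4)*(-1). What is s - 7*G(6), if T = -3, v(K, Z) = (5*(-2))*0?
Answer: -1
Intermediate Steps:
v(K, Z) = 0 (v(K, Z) = -10*0 = 0)
q(k, c) = -4 - k (q(k, c) = (4 + k)*(-1) = -4 - k)
G(A) = 0
s = -1 (s = (-4 - 1*(-3)) + 0**2 = (-4 + 3) + 0 = -1 + 0 = -1)
s - 7*G(6) = -1 - 7*0 = -1 + 0 = -1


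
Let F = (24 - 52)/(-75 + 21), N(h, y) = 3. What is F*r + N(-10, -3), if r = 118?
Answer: 1733/27 ≈ 64.185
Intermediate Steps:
F = 14/27 (F = -28/(-54) = -28*(-1/54) = 14/27 ≈ 0.51852)
F*r + N(-10, -3) = (14/27)*118 + 3 = 1652/27 + 3 = 1733/27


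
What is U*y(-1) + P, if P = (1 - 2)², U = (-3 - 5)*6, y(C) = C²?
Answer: -47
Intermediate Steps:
U = -48 (U = -8*6 = -48)
P = 1 (P = (-1)² = 1)
U*y(-1) + P = -48*(-1)² + 1 = -48*1 + 1 = -48 + 1 = -47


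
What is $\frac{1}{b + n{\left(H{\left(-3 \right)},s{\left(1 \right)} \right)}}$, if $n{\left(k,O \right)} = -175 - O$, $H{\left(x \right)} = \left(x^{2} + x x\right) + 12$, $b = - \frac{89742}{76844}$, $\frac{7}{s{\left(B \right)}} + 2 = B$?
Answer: $- \frac{38422}{6499767} \approx -0.0059113$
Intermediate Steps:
$s{\left(B \right)} = \frac{7}{-2 + B}$
$b = - \frac{44871}{38422}$ ($b = \left(-89742\right) \frac{1}{76844} = - \frac{44871}{38422} \approx -1.1678$)
$H{\left(x \right)} = 12 + 2 x^{2}$ ($H{\left(x \right)} = \left(x^{2} + x^{2}\right) + 12 = 2 x^{2} + 12 = 12 + 2 x^{2}$)
$\frac{1}{b + n{\left(H{\left(-3 \right)},s{\left(1 \right)} \right)}} = \frac{1}{- \frac{44871}{38422} - \left(175 + \frac{7}{-2 + 1}\right)} = \frac{1}{- \frac{44871}{38422} - \left(175 + \frac{7}{-1}\right)} = \frac{1}{- \frac{44871}{38422} - \left(175 + 7 \left(-1\right)\right)} = \frac{1}{- \frac{44871}{38422} - 168} = \frac{1}{- \frac{6499767}{38422}} = - \frac{38422}{6499767}$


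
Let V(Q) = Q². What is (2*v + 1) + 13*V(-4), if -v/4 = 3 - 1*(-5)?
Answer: 145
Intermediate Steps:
v = -32 (v = -4*(3 - 1*(-5)) = -4*(3 + 5) = -4*8 = -32)
(2*v + 1) + 13*V(-4) = (2*(-32) + 1) + 13*(-4)² = (-64 + 1) + 13*16 = -63 + 208 = 145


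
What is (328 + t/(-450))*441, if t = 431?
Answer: 7211281/50 ≈ 1.4423e+5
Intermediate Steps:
(328 + t/(-450))*441 = (328 + 431/(-450))*441 = (328 + 431*(-1/450))*441 = (328 - 431/450)*441 = (147169/450)*441 = 7211281/50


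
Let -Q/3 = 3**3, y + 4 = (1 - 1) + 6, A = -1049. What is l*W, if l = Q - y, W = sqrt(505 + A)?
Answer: -332*I*sqrt(34) ≈ -1935.9*I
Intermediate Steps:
y = 2 (y = -4 + ((1 - 1) + 6) = -4 + (0 + 6) = -4 + 6 = 2)
Q = -81 (Q = -3*3**3 = -3*27 = -81)
W = 4*I*sqrt(34) (W = sqrt(505 - 1049) = sqrt(-544) = 4*I*sqrt(34) ≈ 23.324*I)
l = -83 (l = -81 - 1*2 = -81 - 2 = -83)
l*W = -332*I*sqrt(34)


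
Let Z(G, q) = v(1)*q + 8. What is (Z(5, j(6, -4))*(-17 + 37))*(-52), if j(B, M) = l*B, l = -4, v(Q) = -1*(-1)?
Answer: 16640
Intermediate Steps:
v(Q) = 1
j(B, M) = -4*B
Z(G, q) = 8 + q (Z(G, q) = 1*q + 8 = q + 8 = 8 + q)
(Z(5, j(6, -4))*(-17 + 37))*(-52) = ((8 - 4*6)*(-17 + 37))*(-52) = ((8 - 24)*20)*(-52) = -16*20*(-52) = -320*(-52) = 16640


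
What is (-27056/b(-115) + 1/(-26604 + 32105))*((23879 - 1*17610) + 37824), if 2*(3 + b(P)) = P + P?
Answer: 3281294663591/324559 ≈ 1.0110e+7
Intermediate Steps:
b(P) = -3 + P (b(P) = -3 + (P + P)/2 = -3 + (2*P)/2 = -3 + P)
(-27056/b(-115) + 1/(-26604 + 32105))*((23879 - 1*17610) + 37824) = (-27056/(-3 - 115) + 1/(-26604 + 32105))*((23879 - 1*17610) + 37824) = (-27056/(-118) + 1/5501)*((23879 - 17610) + 37824) = (-27056*(-1/118) + 1/5501)*(6269 + 37824) = (13528/59 + 1/5501)*44093 = (74417587/324559)*44093 = 3281294663591/324559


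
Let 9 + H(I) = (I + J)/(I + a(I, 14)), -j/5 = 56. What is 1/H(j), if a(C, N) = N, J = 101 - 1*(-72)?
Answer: -266/2287 ≈ -0.11631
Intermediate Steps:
j = -280 (j = -5*56 = -280)
J = 173 (J = 101 + 72 = 173)
H(I) = -9 + (173 + I)/(14 + I) (H(I) = -9 + (I + 173)/(I + 14) = -9 + (173 + I)/(14 + I))
1/H(j) = 1/((47 - 8*(-280))/(14 - 280)) = 1/((47 + 2240)/(-266)) = 1/(-1/266*2287) = 1/(-2287/266) = -266/2287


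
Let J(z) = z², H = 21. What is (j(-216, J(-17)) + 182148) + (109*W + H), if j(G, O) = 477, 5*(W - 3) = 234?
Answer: 940371/5 ≈ 1.8807e+5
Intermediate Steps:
W = 249/5 (W = 3 + (⅕)*234 = 3 + 234/5 = 249/5 ≈ 49.800)
(j(-216, J(-17)) + 182148) + (109*W + H) = (477 + 182148) + (109*(249/5) + 21) = 182625 + (27141/5 + 21) = 182625 + 27246/5 = 940371/5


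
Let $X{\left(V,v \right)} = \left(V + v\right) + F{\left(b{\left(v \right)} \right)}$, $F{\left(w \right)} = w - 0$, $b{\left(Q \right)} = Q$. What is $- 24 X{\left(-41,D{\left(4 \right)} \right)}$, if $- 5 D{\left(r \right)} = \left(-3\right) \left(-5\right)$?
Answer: $1128$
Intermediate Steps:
$D{\left(r \right)} = -3$ ($D{\left(r \right)} = - \frac{\left(-3\right) \left(-5\right)}{5} = \left(- \frac{1}{5}\right) 15 = -3$)
$F{\left(w \right)} = w$ ($F{\left(w \right)} = w + 0 = w$)
$X{\left(V,v \right)} = V + 2 v$ ($X{\left(V,v \right)} = \left(V + v\right) + v = V + 2 v$)
$- 24 X{\left(-41,D{\left(4 \right)} \right)} = - 24 \left(-41 + 2 \left(-3\right)\right) = - 24 \left(-41 - 6\right) = \left(-24\right) \left(-47\right) = 1128$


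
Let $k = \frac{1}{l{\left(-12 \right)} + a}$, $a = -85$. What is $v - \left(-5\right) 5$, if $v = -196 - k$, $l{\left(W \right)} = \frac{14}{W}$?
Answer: $- \frac{88401}{517} \approx -170.99$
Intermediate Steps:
$k = - \frac{6}{517}$ ($k = \frac{1}{\frac{14}{-12} - 85} = \frac{1}{14 \left(- \frac{1}{12}\right) - 85} = \frac{1}{- \frac{7}{6} - 85} = \frac{1}{- \frac{517}{6}} = - \frac{6}{517} \approx -0.011605$)
$v = - \frac{101326}{517}$ ($v = -196 - - \frac{6}{517} = -196 + \frac{6}{517} = - \frac{101326}{517} \approx -195.99$)
$v - \left(-5\right) 5 = - \frac{101326}{517} - \left(-5\right) 5 = - \frac{101326}{517} - -25 = - \frac{101326}{517} + 25 = - \frac{88401}{517}$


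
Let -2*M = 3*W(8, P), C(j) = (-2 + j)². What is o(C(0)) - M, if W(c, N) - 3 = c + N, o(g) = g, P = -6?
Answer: 23/2 ≈ 11.500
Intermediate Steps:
W(c, N) = 3 + N + c (W(c, N) = 3 + (c + N) = 3 + (N + c) = 3 + N + c)
M = -15/2 (M = -3*(3 - 6 + 8)/2 = -3*5/2 = -½*15 = -15/2 ≈ -7.5000)
o(C(0)) - M = (-2 + 0)² - 1*(-15/2) = (-2)² + 15/2 = 4 + 15/2 = 23/2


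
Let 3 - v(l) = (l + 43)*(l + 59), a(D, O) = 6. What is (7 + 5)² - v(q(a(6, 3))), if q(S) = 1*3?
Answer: 2993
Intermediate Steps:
q(S) = 3
v(l) = 3 - (43 + l)*(59 + l) (v(l) = 3 - (l + 43)*(l + 59) = 3 - (43 + l)*(59 + l))
(7 + 5)² - v(q(a(6, 3))) = (7 + 5)² - (-2534 - 1*3² - 102*3) = 12² - (-2534 - 1*9 - 306) = 144 - (-2534 - 9 - 306) = 144 - 1*(-2849) = 144 + 2849 = 2993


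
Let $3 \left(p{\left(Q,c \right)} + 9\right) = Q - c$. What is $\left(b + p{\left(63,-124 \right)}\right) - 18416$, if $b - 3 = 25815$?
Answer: $\frac{22366}{3} \approx 7455.3$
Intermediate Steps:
$b = 25818$ ($b = 3 + 25815 = 25818$)
$p{\left(Q,c \right)} = -9 - \frac{c}{3} + \frac{Q}{3}$ ($p{\left(Q,c \right)} = -9 + \frac{Q - c}{3} = -9 + \left(- \frac{c}{3} + \frac{Q}{3}\right) = -9 - \frac{c}{3} + \frac{Q}{3}$)
$\left(b + p{\left(63,-124 \right)}\right) - 18416 = \left(25818 - - \frac{160}{3}\right) - 18416 = \left(25818 + \left(-9 + \frac{124}{3} + 21\right)\right) - 18416 = \left(25818 + \frac{160}{3}\right) - 18416 = \frac{77614}{3} - 18416 = \frac{22366}{3}$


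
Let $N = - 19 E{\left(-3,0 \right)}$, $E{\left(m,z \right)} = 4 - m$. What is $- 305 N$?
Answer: $40565$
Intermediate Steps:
$N = -133$ ($N = - 19 \left(4 - -3\right) = - 19 \left(4 + 3\right) = \left(-19\right) 7 = -133$)
$- 305 N = \left(-305\right) \left(-133\right) = 40565$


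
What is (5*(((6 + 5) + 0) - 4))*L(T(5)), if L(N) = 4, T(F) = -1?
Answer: 140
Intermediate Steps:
(5*(((6 + 5) + 0) - 4))*L(T(5)) = (5*(((6 + 5) + 0) - 4))*4 = (5*((11 + 0) - 4))*4 = (5*(11 - 4))*4 = (5*7)*4 = 35*4 = 140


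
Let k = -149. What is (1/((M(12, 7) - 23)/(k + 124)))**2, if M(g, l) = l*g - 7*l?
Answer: 625/144 ≈ 4.3403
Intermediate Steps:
M(g, l) = -7*l + g*l (M(g, l) = g*l - 7*l = -7*l + g*l)
(1/((M(12, 7) - 23)/(k + 124)))**2 = (1/((7*(-7 + 12) - 23)/(-149 + 124)))**2 = (1/((7*5 - 23)/(-25)))**2 = (1/((35 - 23)*(-1/25)))**2 = (1/(12*(-1/25)))**2 = (1/(-12/25))**2 = (-25/12)**2 = 625/144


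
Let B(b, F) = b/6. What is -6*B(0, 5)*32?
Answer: 0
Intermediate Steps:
B(b, F) = b/6 (B(b, F) = b*(⅙) = b/6)
-6*B(0, 5)*32 = -0*32 = -6*0*32 = 0*32 = 0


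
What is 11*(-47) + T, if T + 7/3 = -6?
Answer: -1576/3 ≈ -525.33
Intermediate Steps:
T = -25/3 (T = -7/3 - 6 = -25/3 ≈ -8.3333)
11*(-47) + T = 11*(-47) - 25/3 = -517 - 25/3 = -1576/3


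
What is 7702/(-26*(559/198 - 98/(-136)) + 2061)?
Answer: 25924932/6627185 ≈ 3.9119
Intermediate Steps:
7702/(-26*(559/198 - 98/(-136)) + 2061) = 7702/(-26*(559*(1/198) - 98*(-1/136)) + 2061) = 7702/(-26*(559/198 + 49/68) + 2061) = 7702/(-26*23857/6732 + 2061) = 7702/(-310141/3366 + 2061) = 7702/(6627185/3366) = 7702*(3366/6627185) = 25924932/6627185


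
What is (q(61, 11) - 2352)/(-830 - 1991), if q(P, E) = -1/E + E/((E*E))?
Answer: 336/403 ≈ 0.83375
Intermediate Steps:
q(P, E) = 0 (q(P, E) = -1/E + E/(E**2) = -1/E + E/E**2 = -1/E + 1/E = 0)
(q(61, 11) - 2352)/(-830 - 1991) = (0 - 2352)/(-830 - 1991) = -2352/(-2821) = -2352*(-1/2821) = 336/403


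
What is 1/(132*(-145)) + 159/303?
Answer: 1014319/1933140 ≈ 0.52470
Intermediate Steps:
1/(132*(-145)) + 159/303 = (1/132)*(-1/145) + 159*(1/303) = -1/19140 + 53/101 = 1014319/1933140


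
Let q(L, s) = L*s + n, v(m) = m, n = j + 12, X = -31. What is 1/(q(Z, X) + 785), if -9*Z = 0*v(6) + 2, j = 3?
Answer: 9/7262 ≈ 0.0012393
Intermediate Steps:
n = 15 (n = 3 + 12 = 15)
Z = -2/9 (Z = -(0*6 + 2)/9 = -(0 + 2)/9 = -1/9*2 = -2/9 ≈ -0.22222)
q(L, s) = 15 + L*s (q(L, s) = L*s + 15 = 15 + L*s)
1/(q(Z, X) + 785) = 1/((15 - 2/9*(-31)) + 785) = 1/((15 + 62/9) + 785) = 1/(197/9 + 785) = 1/(7262/9) = 9/7262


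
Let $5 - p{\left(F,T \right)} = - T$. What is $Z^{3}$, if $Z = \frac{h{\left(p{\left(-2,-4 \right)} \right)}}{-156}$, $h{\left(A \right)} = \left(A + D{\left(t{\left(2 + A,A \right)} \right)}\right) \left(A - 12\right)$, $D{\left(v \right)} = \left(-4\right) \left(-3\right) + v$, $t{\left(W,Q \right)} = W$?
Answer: $\frac{85184}{59319} \approx 1.436$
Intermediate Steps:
$p{\left(F,T \right)} = 5 + T$ ($p{\left(F,T \right)} = 5 - - T = 5 + T$)
$D{\left(v \right)} = 12 + v$
$h{\left(A \right)} = \left(-12 + A\right) \left(14 + 2 A\right)$ ($h{\left(A \right)} = \left(A + \left(12 + \left(2 + A\right)\right)\right) \left(A - 12\right) = \left(A + \left(14 + A\right)\right) \left(-12 + A\right) = \left(14 + 2 A\right) \left(-12 + A\right) = \left(-12 + A\right) \left(14 + 2 A\right)$)
$Z = \frac{44}{39}$ ($Z = \frac{-168 - 10 \left(5 - 4\right) + 2 \left(5 - 4\right)^{2}}{-156} = \left(-168 - 10 + 2 \cdot 1^{2}\right) \left(- \frac{1}{156}\right) = \left(-168 - 10 + 2 \cdot 1\right) \left(- \frac{1}{156}\right) = \left(-168 - 10 + 2\right) \left(- \frac{1}{156}\right) = \left(-176\right) \left(- \frac{1}{156}\right) = \frac{44}{39} \approx 1.1282$)
$Z^{3} = \left(\frac{44}{39}\right)^{3} = \frac{85184}{59319}$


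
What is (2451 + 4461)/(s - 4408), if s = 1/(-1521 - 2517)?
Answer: -27910656/17799505 ≈ -1.5681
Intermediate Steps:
s = -1/4038 (s = 1/(-4038) = -1/4038 ≈ -0.00024765)
(2451 + 4461)/(s - 4408) = (2451 + 4461)/(-1/4038 - 4408) = 6912/(-17799505/4038) = 6912*(-4038/17799505) = -27910656/17799505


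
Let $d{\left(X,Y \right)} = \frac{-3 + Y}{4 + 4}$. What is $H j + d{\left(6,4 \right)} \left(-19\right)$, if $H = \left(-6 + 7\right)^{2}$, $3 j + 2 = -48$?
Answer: $- \frac{457}{24} \approx -19.042$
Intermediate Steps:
$d{\left(X,Y \right)} = - \frac{3}{8} + \frac{Y}{8}$ ($d{\left(X,Y \right)} = \frac{-3 + Y}{8} = \left(-3 + Y\right) \frac{1}{8} = - \frac{3}{8} + \frac{Y}{8}$)
$j = - \frac{50}{3}$ ($j = - \frac{2}{3} + \frac{1}{3} \left(-48\right) = - \frac{2}{3} - 16 = - \frac{50}{3} \approx -16.667$)
$H = 1$ ($H = 1^{2} = 1$)
$H j + d{\left(6,4 \right)} \left(-19\right) = 1 \left(- \frac{50}{3}\right) + \left(- \frac{3}{8} + \frac{1}{8} \cdot 4\right) \left(-19\right) = - \frac{50}{3} + \left(- \frac{3}{8} + \frac{1}{2}\right) \left(-19\right) = - \frac{50}{3} + \frac{1}{8} \left(-19\right) = - \frac{50}{3} - \frac{19}{8} = - \frac{457}{24}$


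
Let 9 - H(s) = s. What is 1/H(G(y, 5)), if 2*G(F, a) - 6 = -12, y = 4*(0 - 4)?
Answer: 1/12 ≈ 0.083333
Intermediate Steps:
y = -16 (y = 4*(-4) = -16)
G(F, a) = -3 (G(F, a) = 3 + (½)*(-12) = 3 - 6 = -3)
H(s) = 9 - s
1/H(G(y, 5)) = 1/(9 - 1*(-3)) = 1/(9 + 3) = 1/12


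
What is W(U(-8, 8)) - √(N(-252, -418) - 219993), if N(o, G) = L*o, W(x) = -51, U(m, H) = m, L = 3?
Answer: -51 - I*√220749 ≈ -51.0 - 469.84*I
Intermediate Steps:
N(o, G) = 3*o
W(U(-8, 8)) - √(N(-252, -418) - 219993) = -51 - √(3*(-252) - 219993) = -51 - √(-756 - 219993) = -51 - √(-220749) = -51 - I*√220749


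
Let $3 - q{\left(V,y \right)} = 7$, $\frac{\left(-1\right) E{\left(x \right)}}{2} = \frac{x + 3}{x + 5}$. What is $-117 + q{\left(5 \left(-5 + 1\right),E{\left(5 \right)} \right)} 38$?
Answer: $-269$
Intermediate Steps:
$E{\left(x \right)} = - \frac{2 \left(3 + x\right)}{5 + x}$ ($E{\left(x \right)} = - 2 \frac{x + 3}{x + 5} = - 2 \frac{3 + x}{5 + x} = - \frac{2 \left(3 + x\right)}{5 + x}$)
$q{\left(V,y \right)} = -4$ ($q{\left(V,y \right)} = 3 - 7 = -4$)
$-117 + q{\left(5 \left(-5 + 1\right),E{\left(5 \right)} \right)} 38 = -117 - 152 = -269$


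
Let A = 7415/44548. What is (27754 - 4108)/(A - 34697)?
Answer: -351127336/515224847 ≈ -0.68150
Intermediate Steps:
A = 7415/44548 (A = 7415*(1/44548) = 7415/44548 ≈ 0.16645)
(27754 - 4108)/(A - 34697) = (27754 - 4108)/(7415/44548 - 34697) = 23646/(-1545674541/44548) = 23646*(-44548/1545674541) = -351127336/515224847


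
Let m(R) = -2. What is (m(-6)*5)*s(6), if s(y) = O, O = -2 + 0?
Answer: 20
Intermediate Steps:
O = -2
s(y) = -2
(m(-6)*5)*s(6) = -2*5*(-2) = -10*(-2) = 20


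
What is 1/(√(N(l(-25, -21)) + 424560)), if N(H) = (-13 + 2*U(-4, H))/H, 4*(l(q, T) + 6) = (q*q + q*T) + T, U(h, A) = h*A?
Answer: √766846965/18043458 ≈ 0.0015347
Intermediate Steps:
U(h, A) = A*h
l(q, T) = -6 + T/4 + q²/4 + T*q/4 (l(q, T) = -6 + ((q*q + q*T) + T)/4 = -6 + ((q² + T*q) + T)/4 = -6 + (T + q² + T*q)/4 = -6 + (T/4 + q²/4 + T*q/4) = -6 + T/4 + q²/4 + T*q/4)
N(H) = (-13 - 8*H)/H (N(H) = (-13 + 2*(H*(-4)))/H = (-13 + 2*(-4*H))/H = (-13 - 8*H)/H)
1/(√(N(l(-25, -21)) + 424560)) = 1/(√((-8 - 13/(-6 + (¼)*(-21) + (¼)*(-25)² + (¼)*(-21)*(-25))) + 424560)) = 1/(√((-8 - 13/(-6 - 21/4 + (¼)*625 + 525/4)) + 424560)) = 1/(√((-8 - 13/(-6 - 21/4 + 625/4 + 525/4)) + 424560)) = 1/(√((-8 - 13/1105/4) + 424560)) = 1/(√((-8 - 13*4/1105) + 424560)) = 1/(√((-8 - 4/85) + 424560)) = 1/(√(-684/85 + 424560)) = 1/(√(36086916/85)) = 1/(2*√766846965/85) = √766846965/18043458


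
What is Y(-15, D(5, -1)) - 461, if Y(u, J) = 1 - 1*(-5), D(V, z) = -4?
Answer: -455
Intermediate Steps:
Y(u, J) = 6 (Y(u, J) = 1 + 5 = 6)
Y(-15, D(5, -1)) - 461 = 6 - 461 = -455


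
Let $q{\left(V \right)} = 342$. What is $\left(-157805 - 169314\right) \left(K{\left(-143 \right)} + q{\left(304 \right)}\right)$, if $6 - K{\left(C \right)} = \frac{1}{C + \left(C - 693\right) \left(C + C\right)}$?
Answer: $- \frac{2092445444809}{18381} \approx -1.1384 \cdot 10^{8}$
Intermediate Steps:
$K{\left(C \right)} = 6 - \frac{1}{C + 2 C \left(-693 + C\right)}$ ($K{\left(C \right)} = 6 - \frac{1}{C + \left(C - 693\right) \left(C + C\right)} = 6 - \frac{1}{C + \left(-693 + C\right) 2 C} = 6 - \frac{1}{C + 2 C \left(-693 + C\right)}$)
$\left(-157805 - 169314\right) \left(K{\left(-143 \right)} + q{\left(304 \right)}\right) = \left(-157805 - 169314\right) \left(\frac{-1 - -1188330 + 12 \left(-143\right)^{2}}{\left(-143\right) \left(-1385 + 2 \left(-143\right)\right)} + 342\right) = - 327119 \left(- \frac{-1 + 1188330 + 12 \cdot 20449}{143 \left(-1385 - 286\right)} + 342\right) = - 327119 \left(- \frac{-1 + 1188330 + 245388}{143 \left(-1671\right)} + 342\right) = - 327119 \left(\left(- \frac{1}{143}\right) \left(- \frac{1}{1671}\right) 1433717 + 342\right) = - 327119 \left(\frac{1433717}{238953} + 342\right) = \left(-327119\right) \frac{83155643}{238953} = - \frac{2092445444809}{18381}$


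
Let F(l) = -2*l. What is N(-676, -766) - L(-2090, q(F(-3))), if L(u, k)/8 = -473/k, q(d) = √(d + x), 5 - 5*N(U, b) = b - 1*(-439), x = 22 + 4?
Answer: 332/5 + 473*√2 ≈ 735.32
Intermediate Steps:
x = 26
N(U, b) = -434/5 - b/5 (N(U, b) = 1 - (b - 1*(-439))/5 = 1 - (b + 439)/5 = 1 - (439 + b)/5 = 1 + (-439/5 - b/5) = -434/5 - b/5)
q(d) = √(26 + d) (q(d) = √(d + 26) = √(26 + d))
L(u, k) = -3784/k (L(u, k) = 8*(-473/k) = -3784/k)
N(-676, -766) - L(-2090, q(F(-3))) = (-434/5 - ⅕*(-766)) - (-3784)/(√(26 - 2*(-3))) = (-434/5 + 766/5) - (-3784)/(√(26 + 6)) = 332/5 - (-3784)/(√32) = 332/5 - (-3784)/(4*√2) = 332/5 - (-3784)*√2/8 = 332/5 - (-473)*√2 = 332/5 + 473*√2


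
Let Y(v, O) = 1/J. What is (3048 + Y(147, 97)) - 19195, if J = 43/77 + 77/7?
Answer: -14370753/890 ≈ -16147.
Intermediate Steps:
J = 890/77 (J = 43*(1/77) + 77*(⅐) = 43/77 + 11 = 890/77 ≈ 11.558)
Y(v, O) = 77/890 (Y(v, O) = 1/(890/77) = 77/890)
(3048 + Y(147, 97)) - 19195 = (3048 + 77/890) - 19195 = 2712797/890 - 19195 = -14370753/890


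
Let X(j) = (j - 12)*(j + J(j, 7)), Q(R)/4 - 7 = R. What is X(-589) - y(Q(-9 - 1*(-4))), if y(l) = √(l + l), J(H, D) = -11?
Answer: 360596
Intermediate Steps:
Q(R) = 28 + 4*R
X(j) = (-12 + j)*(-11 + j) (X(j) = (j - 12)*(j - 11) = (-12 + j)*(-11 + j))
y(l) = √2*√l (y(l) = √(2*l) = √2*√l)
X(-589) - y(Q(-9 - 1*(-4))) = (132 + (-589)² - 23*(-589)) - √2*√(28 + 4*(-9 - 1*(-4))) = (132 + 346921 + 13547) - √2*√(28 + 4*(-9 + 4)) = 360600 - √2*√(28 + 4*(-5)) = 360600 - √2*√(28 - 20) = 360600 - √2*√8 = 360600 - √2*2*√2 = 360600 - 1*4 = 360600 - 4 = 360596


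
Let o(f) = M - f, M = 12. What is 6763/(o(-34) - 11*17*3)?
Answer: -6763/515 ≈ -13.132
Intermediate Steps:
o(f) = 12 - f
6763/(o(-34) - 11*17*3) = 6763/((12 - 1*(-34)) - 11*17*3) = 6763/((12 + 34) - 187*3) = 6763/(46 - 1*561) = 6763/(46 - 561) = 6763/(-515) = 6763*(-1/515) = -6763/515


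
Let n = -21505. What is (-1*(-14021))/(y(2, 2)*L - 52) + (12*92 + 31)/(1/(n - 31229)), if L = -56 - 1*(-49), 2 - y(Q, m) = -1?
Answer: -4369289591/73 ≈ -5.9853e+7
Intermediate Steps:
y(Q, m) = 3 (y(Q, m) = 2 - 1*(-1) = 2 + 1 = 3)
L = -7 (L = -56 + 49 = -7)
(-1*(-14021))/(y(2, 2)*L - 52) + (12*92 + 31)/(1/(n - 31229)) = (-1*(-14021))/(3*(-7) - 52) + (12*92 + 31)/(1/(-21505 - 31229)) = 14021/(-21 - 52) + (1104 + 31)/(1/(-52734)) = 14021/(-73) + 1135/(-1/52734) = 14021*(-1/73) + 1135*(-52734) = -14021/73 - 59853090 = -4369289591/73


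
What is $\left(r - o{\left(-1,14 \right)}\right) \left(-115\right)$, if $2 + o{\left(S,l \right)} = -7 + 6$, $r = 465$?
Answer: $-53820$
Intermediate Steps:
$o{\left(S,l \right)} = -3$ ($o{\left(S,l \right)} = -2 + \left(-7 + 6\right) = -2 - 1 = -3$)
$\left(r - o{\left(-1,14 \right)}\right) \left(-115\right) = \left(465 - -3\right) \left(-115\right) = \left(465 + 3\right) \left(-115\right) = 468 \left(-115\right) = -53820$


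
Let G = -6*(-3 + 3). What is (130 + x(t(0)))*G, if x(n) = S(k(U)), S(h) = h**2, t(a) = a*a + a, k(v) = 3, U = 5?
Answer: 0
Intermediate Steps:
t(a) = a + a**2 (t(a) = a**2 + a = a + a**2)
G = 0 (G = -6*0 = 0)
x(n) = 9 (x(n) = 3**2 = 9)
(130 + x(t(0)))*G = (130 + 9)*0 = 139*0 = 0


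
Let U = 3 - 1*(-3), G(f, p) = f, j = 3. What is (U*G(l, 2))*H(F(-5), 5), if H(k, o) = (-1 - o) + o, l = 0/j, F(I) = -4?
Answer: 0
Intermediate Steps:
l = 0 (l = 0/3 = 0*(⅓) = 0)
H(k, o) = -1
U = 6 (U = 3 + 3 = 6)
(U*G(l, 2))*H(F(-5), 5) = (6*0)*(-1) = 0*(-1) = 0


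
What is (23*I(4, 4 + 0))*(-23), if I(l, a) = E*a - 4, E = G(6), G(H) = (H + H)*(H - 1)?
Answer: -124844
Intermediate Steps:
G(H) = 2*H*(-1 + H) (G(H) = (2*H)*(-1 + H) = 2*H*(-1 + H))
E = 60 (E = 2*6*(-1 + 6) = 2*6*5 = 60)
I(l, a) = -4 + 60*a (I(l, a) = 60*a - 4 = -4 + 60*a)
(23*I(4, 4 + 0))*(-23) = (23*(-4 + 60*(4 + 0)))*(-23) = (23*(-4 + 60*4))*(-23) = (23*(-4 + 240))*(-23) = (23*236)*(-23) = 5428*(-23) = -124844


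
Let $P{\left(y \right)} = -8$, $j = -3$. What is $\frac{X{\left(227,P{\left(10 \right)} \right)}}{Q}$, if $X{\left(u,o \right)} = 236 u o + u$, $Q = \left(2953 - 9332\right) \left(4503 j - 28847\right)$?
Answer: $- \frac{428349}{270188924} \approx -0.0015854$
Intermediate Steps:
$Q = 270188924$ ($Q = \left(2953 - 9332\right) \left(4503 \left(-3\right) - 28847\right) = - 6379 \left(-13509 - 28847\right) = \left(-6379\right) \left(-42356\right) = 270188924$)
$X{\left(u,o \right)} = u + 236 o u$ ($X{\left(u,o \right)} = 236 o u + u = u + 236 o u$)
$\frac{X{\left(227,P{\left(10 \right)} \right)}}{Q} = \frac{227 \left(1 + 236 \left(-8\right)\right)}{270188924} = 227 \left(1 - 1888\right) \frac{1}{270188924} = 227 \left(-1887\right) \frac{1}{270188924} = \left(-428349\right) \frac{1}{270188924} = - \frac{428349}{270188924}$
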